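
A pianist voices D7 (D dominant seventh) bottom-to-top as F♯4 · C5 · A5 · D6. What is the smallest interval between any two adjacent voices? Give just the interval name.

Adjacent intervals: F♯4→C5 = diminished fifth; C5→A5 = major sixth; A5→D6 = perfect fourth.
The smallest is A5 to D6, a perfect fourth (5 semitones).

perfect 4th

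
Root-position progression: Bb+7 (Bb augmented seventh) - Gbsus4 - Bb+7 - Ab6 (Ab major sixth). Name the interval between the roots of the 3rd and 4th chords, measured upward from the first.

The roots are Bb and Ab.
7 letter names make it a seventh; at 10 semitones (a half step narrower than major) the quality is minor.

m7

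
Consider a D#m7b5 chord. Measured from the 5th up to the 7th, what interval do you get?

Spelling the chord: D#, F#, A, C#.
The 5th is A and the 7th is C#.
Counting 3 letters and 4 half steps from A gives a major third.

major third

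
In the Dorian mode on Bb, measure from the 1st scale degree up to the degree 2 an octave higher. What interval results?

major ninth

The scale runs Bb C Db Eb F G Ab.
So we need the interval from Bb up to C.
Counting 9 letters and 14 half steps from Bb gives a major ninth.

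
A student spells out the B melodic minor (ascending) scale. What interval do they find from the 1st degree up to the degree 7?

major 7th

The scale runs B C# D E F# G# A#.
So we need the interval from B up to A#.
B up to A# spans 7 letter names and 11 semitones — a major seventh.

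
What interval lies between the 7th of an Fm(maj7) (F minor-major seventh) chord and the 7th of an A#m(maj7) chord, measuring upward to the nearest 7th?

Fm(maj7) (F minor-major seventh) has E as its 7th, and A#m(maj7) has G## as its 7th.
From E to G##: 5 semitones over a third = augmented.

A3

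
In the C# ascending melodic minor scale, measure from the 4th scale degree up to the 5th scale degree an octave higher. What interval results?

major ninth

The scale runs C# D# E F# G# A# B#.
So we need the interval from F# up to G#.
F# up to G# spans 9 letter names and 14 semitones — a major ninth.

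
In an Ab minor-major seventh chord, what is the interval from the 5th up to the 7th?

major third

Abm(maj7) is spelled Ab, Cb, Eb, G.
That puts Eb below G.
Eb up to G spans 3 letter names and 4 semitones — a major third.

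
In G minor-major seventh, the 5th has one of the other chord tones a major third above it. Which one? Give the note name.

F#

Spelling the chord: G Bb D F#.
The 5th is D. A major third above D is F#.
F# is the chord's 7th.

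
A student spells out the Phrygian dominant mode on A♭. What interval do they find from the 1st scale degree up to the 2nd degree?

minor second

Spelling the Phrygian dominant mode on A♭: A♭ B𝄫 C D♭ E♭ F♭ G♭.
1st scale degree = A♭; 2nd degree = B𝄫.
2 letter names make it a second; at 1 semitone (a half step narrower than major) the quality is minor.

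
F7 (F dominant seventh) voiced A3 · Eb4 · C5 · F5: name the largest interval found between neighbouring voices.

Adjacent intervals: A3→Eb4 = diminished fifth; Eb4→C5 = major sixth; C5→F5 = perfect fourth.
The largest is Eb4 to C5, a major sixth (9 semitones).

major sixth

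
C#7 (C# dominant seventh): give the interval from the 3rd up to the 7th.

C# dominant seventh is spelled C#–E#–G#–B.
The 3rd is E# and the 7th is B.
E# up to B is 6 semitones, a half step narrower than a perfect fifth, so the interval is diminished.
That tritone between 3rd and 7th is what gives the dominant seventh its pull toward resolution.

diminished fifth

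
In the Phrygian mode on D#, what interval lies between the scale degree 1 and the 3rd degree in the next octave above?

minor 10th

D# phrygian: D# E F# G# A# B C#.
So we need the interval from D# up to F#.
D# up to F# is 15 semitones, a half step narrower than a major tenth, so the interval is minor.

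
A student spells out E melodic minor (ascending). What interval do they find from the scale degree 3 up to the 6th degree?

A4

The scale runs E F♯ G A B C♯ D♯.
That puts G below C♯.
G up to C♯ is 6 semitones, a half step wider than a perfect fourth, so the interval is augmented.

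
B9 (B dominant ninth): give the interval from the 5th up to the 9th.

Spelling the chord: B-D#-F#-A-C#.
So we need the interval from F# up to C#.
From F# to C# is 7 semitones, exactly the perfect fifth.

perfect fifth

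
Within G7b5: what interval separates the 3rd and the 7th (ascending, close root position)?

diminished fifth

Spelling the chord: G, B, D♭, F.
So we need the interval from B up to F.
B up to F is 6 semitones, a half step narrower than a perfect fifth, so the interval is diminished.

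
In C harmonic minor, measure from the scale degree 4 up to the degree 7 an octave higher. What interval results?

C harmonic minor: C D Eb F G Ab B.
Scale degree 4 = F; scale degree 7 (up an octave) = B.
From F to B: 18 semitones over an eleventh = augmented.

augmented 11th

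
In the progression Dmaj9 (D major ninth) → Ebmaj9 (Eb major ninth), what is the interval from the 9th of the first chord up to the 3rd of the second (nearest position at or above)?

minor third

Dmaj9 (D major ninth) has E as its 9th, and Ebmaj9 (Eb major ninth) has G as its 3rd.
3 letter names make it a third; at 3 semitones (a half step narrower than major) the quality is minor.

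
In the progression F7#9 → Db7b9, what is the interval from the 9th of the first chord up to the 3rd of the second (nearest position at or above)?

F7#9 has G# as its 9th, and Db7b9 has F as its 3rd.
G# up to F is 9 semitones, a whole step narrower than a major seventh, so the interval is diminished.

diminished seventh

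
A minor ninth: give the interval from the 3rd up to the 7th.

perfect 5th

Spelling the chord: A-C-E-G-B.
So we need the interval from C up to G.
Counting 5 letters and 7 half steps from C gives a perfect fifth.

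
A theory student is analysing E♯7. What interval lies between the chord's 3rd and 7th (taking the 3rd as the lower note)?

diminished fifth

E♯7: E♯-G𝄪-B♯-D♯.
3rd = G𝄪; 7th = D♯.
5 letter names make it a fifth; at 6 semitones (a half step narrower than perfect) the quality is diminished.
This 3–7 tritone is the characteristic tension at the heart of the dominant sound.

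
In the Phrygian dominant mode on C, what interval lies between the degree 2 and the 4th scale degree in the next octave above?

The scale runs C Db E F G Ab Bb.
The degree 2 is Db and the 4th degree (up an octave) is F.
From Db to F is 16 semitones, exactly the major tenth.

major tenth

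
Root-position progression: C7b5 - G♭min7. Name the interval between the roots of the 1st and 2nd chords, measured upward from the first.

diminished fifth

The roots are C and G♭.
C up to G♭ is 6 semitones, a half step narrower than a perfect fifth, so the interval is diminished.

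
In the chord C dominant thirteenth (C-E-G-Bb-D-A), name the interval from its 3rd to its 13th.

So we need the interval from E up to A.
Counting 11 letters and 17 half steps from E gives a perfect eleventh.

perfect 11th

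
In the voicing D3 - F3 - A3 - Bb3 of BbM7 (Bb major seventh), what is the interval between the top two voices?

minor second

Those voices are A3 and Bb3.
A up to Bb is 1 semitone, a half step narrower than a major second, so the interval is minor.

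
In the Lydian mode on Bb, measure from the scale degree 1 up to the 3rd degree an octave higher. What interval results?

major tenth

Spelling the Lydian mode on Bb: Bb C D E F G A.
So we need the interval from Bb up to D.
Bb up to D spans 10 letter names and 16 semitones — a major tenth.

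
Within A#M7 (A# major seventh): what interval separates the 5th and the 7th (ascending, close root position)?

major third

A#maj7: A#–C##–E#–G##.
That puts E# below G##.
E# up to G## spans 3 letter names and 4 semitones — a major third.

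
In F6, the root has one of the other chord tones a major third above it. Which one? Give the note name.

F major sixth is spelled F-A-C-D.
The root is F. A major third above F is A.
A is the chord's 3rd.

A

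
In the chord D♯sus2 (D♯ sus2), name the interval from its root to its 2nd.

major second

D♯sus2: D♯-E♯-A♯.
Root = D♯; 2nd = E♯.
D♯ up to E♯ spans 2 letter names and 2 semitones — a major second.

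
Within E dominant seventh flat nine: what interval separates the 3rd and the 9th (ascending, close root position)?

E7b9 is spelled E G# B D F.
3rd = G#; 9th = F.
From G# to F: 9 semitones over a seventh = diminished.

diminished seventh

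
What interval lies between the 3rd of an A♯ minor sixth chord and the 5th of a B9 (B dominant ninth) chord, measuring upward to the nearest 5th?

The 3rd of A♯ minor sixth is C♯; the 5th of B9 (B dominant ninth) is F♯.
From C♯ to F♯ is 5 semitones, exactly the perfect fourth.

perfect fourth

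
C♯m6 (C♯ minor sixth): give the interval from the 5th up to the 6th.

Spelling the chord: C♯ E G♯ A♯.
That puts G♯ below A♯.
From G♯ to A♯ is 2 semitones, exactly the major second.

M2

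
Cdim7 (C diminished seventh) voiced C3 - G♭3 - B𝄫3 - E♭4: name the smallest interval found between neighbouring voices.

Adjacent intervals: C3→G♭3 = diminished fifth; G♭3→B𝄫3 = minor third; B𝄫3→E♭4 = augmented fourth.
The smallest is G♭3 to B𝄫3, a minor third (3 semitones).

m3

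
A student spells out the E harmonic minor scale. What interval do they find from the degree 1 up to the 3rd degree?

m3

E harmonic minor: E F♯ G A B C D♯.
Degree 1 = E; 3rd degree = G.
E up to G is 3 semitones, a half step narrower than a major third, so the interval is minor.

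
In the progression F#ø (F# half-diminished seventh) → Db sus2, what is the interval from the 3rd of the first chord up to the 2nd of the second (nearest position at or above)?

diminished fifth

The 3rd of F#ø (F# half-diminished seventh) is A; the 2nd of Db sus2 is Eb.
A up to Eb is 6 semitones, a half step narrower than a perfect fifth, so the interval is diminished.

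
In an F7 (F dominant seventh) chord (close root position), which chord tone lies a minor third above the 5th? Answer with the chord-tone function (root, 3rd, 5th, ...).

7th

F7: F–A–C–Eb.
The 5th is C. A minor third above C is Eb.
Eb is the chord's 7th.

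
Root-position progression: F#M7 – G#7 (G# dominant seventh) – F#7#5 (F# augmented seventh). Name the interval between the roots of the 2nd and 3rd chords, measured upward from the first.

The roots are G# and F#.
7 letter names make it a seventh; at 10 semitones (a half step narrower than major) the quality is minor.

minor seventh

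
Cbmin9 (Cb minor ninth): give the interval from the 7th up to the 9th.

Spelling the chord: Cb–Ebb–Gb–Bbb–Db.
7th = Bbb; 9th = Db.
Bbb up to Db spans 3 letter names and 4 semitones — a major third.

major 3rd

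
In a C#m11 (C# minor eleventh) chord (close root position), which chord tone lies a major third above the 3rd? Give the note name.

Spelling the chord: C#-E-G#-B-D#-F#.
The 3rd is E. A major third above E is G#.
G# is the chord's 5th.

G#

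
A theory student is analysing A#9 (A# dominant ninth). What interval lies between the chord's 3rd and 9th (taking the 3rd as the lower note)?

minor seventh

A# dominant ninth is spelled A#–C##–E#–G#–B#.
That puts C## below B#.
From C## to B#: 10 semitones over a seventh = minor.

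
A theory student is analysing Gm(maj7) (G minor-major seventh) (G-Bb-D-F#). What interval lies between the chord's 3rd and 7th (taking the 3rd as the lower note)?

So we need the interval from Bb up to F#.
5 letter names make it a fifth; at 8 semitones (a half step wider than perfect) the quality is augmented.

A5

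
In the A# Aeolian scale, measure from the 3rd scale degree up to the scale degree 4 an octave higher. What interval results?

major ninth

The scale runs A# B# C# D# E# F# G#.
The 3rd scale degree is C# and the 4th degree (up an octave) is D#.
From C# to D# is 14 semitones, exactly the major ninth.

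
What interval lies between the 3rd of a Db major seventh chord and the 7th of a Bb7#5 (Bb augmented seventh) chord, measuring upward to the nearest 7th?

The 3rd of Db major seventh is F; the 7th of Bb7#5 (Bb augmented seventh) is Ab.
3 letter names make it a third; at 3 semitones (a half step narrower than major) the quality is minor.

minor 3rd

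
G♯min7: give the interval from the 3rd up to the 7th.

P5

G♯-7 is spelled G♯-B-D♯-F♯.
The 3rd is B and the 7th is F♯.
From B to F♯ is 7 semitones, exactly the perfect fifth.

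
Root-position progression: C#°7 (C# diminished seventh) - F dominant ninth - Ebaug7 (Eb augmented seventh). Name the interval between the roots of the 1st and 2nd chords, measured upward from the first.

diminished 4th

The roots are C# and F.
C# up to F is 4 semitones, a half step narrower than a perfect fourth, so the interval is diminished.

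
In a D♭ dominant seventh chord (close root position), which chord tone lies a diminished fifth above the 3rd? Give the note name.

D♭7 is spelled D♭ F A♭ C♭.
The 3rd is F. A diminished fifth above F is C♭.
C♭ is the chord's 7th.

Cb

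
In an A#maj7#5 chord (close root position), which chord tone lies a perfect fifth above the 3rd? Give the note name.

G##

Spelling the chord: A#-C##-E##-G##.
The 3rd is C##. A perfect fifth above C## is G##.
G## is the chord's 7th.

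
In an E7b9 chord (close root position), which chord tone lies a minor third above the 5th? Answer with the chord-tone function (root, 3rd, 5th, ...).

The chord tones of E dominant seventh flat nine are E-G#-B-D-F.
The 5th is B. A minor third above B is D.
D is the chord's 7th.

7th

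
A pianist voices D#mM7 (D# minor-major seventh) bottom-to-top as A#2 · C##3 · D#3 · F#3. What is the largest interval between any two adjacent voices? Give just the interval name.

Adjacent intervals: A#2→C##3 = major third; C##3→D#3 = minor second; D#3→F#3 = minor third.
The largest is A#2 to C##3, a major third (4 semitones).

major 3rd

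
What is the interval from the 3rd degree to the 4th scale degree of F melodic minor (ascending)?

M2

F melodic minor: F G Ab Bb C D E.
So we need the interval from Ab up to Bb.
From Ab to Bb is 2 semitones, exactly the major second.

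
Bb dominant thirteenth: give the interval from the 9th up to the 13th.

The chord tones of Bb dominant thirteenth are Bb-D-F-Ab-C-G.
So we need the interval from C up to G.
C up to G spans 5 letter names and 7 semitones — a perfect fifth.

P5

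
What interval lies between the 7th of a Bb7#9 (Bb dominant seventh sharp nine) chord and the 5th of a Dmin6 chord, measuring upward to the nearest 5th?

augmented unison

Bb7#9 (Bb dominant seventh sharp nine) has Ab as its 7th, and Dmin6 has A as its 5th.
From Ab to A: 1 semitone over a unison = augmented.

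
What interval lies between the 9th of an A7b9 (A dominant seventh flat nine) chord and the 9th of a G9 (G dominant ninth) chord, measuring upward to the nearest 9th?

A7b9 (A dominant seventh flat nine) has B♭ as its 9th, and G9 (G dominant ninth) has A as its 9th.
Counting 7 letters and 11 half steps from B♭ gives a major seventh.

M7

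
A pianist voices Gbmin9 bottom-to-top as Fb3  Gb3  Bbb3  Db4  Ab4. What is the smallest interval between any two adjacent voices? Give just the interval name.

major second

Adjacent intervals: Fb3→Gb3 = major second; Gb3→Bbb3 = minor third; Bbb3→Db4 = major third; Db4→Ab4 = perfect fifth.
The smallest is Fb3 to Gb3, a major second (2 semitones).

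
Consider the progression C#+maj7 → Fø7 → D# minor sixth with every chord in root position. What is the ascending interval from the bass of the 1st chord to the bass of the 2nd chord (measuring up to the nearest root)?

d4

The roots are C# and F.
C# up to F is 4 semitones, a half step narrower than a perfect fourth, so the interval is diminished.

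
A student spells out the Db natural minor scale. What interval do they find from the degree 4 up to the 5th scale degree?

Spelling the Db natural minor scale: Db Eb Fb Gb Ab Bbb Cb.
So we need the interval from Gb up to Ab.
Counting 2 letters and 2 half steps from Gb gives a major second.

major second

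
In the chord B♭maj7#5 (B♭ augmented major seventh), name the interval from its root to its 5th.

B♭+maj7: B♭ D F♯ A.
That puts B♭ below F♯.
5 letter names make it a fifth; at 8 semitones (a half step wider than perfect) the quality is augmented.

augmented fifth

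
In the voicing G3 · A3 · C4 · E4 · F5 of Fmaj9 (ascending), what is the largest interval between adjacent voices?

minor ninth

Adjacent intervals: G3→A3 = major second; A3→C4 = minor third; C4→E4 = major third; E4→F5 = minor ninth.
The largest is E4 to F5, a minor ninth (13 semitones).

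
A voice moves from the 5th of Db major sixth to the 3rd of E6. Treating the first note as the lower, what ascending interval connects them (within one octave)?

augmented 7th

The 5th of Db major sixth is Ab; the 3rd of E6 is G#.
7 letter names make it a seventh; at 12 semitones (a half step wider than major) the quality is augmented.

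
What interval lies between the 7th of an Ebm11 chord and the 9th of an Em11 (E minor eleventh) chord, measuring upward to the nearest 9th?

augmented third

Ebm11 has Db as its 7th, and Em11 (E minor eleventh) has F# as its 9th.
3 letter names make it a third; at 5 semitones (a half step wider than major) the quality is augmented.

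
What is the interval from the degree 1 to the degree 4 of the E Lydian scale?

E lydian: E F# G# A# B C# D#.
The degree 1 is E and the 4th degree is A#.
4 letter names make it a fourth; at 6 semitones (a half step wider than perfect) the quality is augmented.

augmented 4th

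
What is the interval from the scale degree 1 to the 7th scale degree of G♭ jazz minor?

major 7th

G♭ melodic minor: G♭ A♭ B𝄫 C♭ D♭ E♭ F.
The scale degree 1 is G♭ and the degree 7 is F.
From G♭ to F is 11 semitones, exactly the major seventh.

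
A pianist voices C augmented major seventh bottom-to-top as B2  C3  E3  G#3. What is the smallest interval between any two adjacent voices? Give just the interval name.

m2

Adjacent intervals: B2→C3 = minor second; C3→E3 = major third; E3→G#3 = major third.
The smallest is B2 to C3, a minor second (1 semitone).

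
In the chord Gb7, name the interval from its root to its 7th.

Spelling the chord: Gb, Bb, Db, Fb.
The root is Gb and the 7th is Fb.
Gb up to Fb is 10 semitones, a half step narrower than a major seventh, so the interval is minor.

minor 7th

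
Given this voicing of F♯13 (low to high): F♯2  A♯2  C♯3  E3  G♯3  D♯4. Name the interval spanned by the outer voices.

The outer voices are F♯2 and D♯4.
Counting 13 letters and 21 half steps from F♯ gives a major thirteenth.

major 13th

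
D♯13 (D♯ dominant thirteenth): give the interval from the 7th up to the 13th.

The chord tones of D♯13 are D♯, F𝄪, A♯, C♯, E♯, B♯.
7th = C♯; 13th = B♯.
From C♯ to B♯ is 11 semitones, exactly the major seventh.

M7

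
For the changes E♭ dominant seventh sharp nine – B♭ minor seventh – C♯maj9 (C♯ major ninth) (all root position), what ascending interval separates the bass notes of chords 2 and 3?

The roots are B♭ and C♯.
B♭ up to C♯ is 3 semitones, a half step wider than a major second, so the interval is augmented.

augmented second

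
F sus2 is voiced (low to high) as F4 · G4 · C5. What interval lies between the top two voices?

Those voices are G4 and C5.
Counting 4 letters and 5 half steps from G gives a perfect fourth.

perfect 4th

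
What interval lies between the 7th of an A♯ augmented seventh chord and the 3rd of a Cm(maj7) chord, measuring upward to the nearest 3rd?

diminished 6th

The 7th of A♯ augmented seventh is G♯; the 3rd of Cm(maj7) is E♭.
From G♯ to E♭: 7 semitones over a sixth = diminished.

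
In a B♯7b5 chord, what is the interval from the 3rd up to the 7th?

B♯7b5 (B♯ dominant seventh flat five): B♯, D𝄪, F♯, A♯.
So we need the interval from D𝄪 up to A♯.
5 letter names make it a fifth; at 6 semitones (a half step narrower than perfect) the quality is diminished.
That tritone between 3rd and 7th is what gives the dominant seventh its pull toward resolution.

diminished 5th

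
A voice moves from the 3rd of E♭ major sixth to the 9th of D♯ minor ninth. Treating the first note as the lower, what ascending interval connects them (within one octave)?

augmented 6th

E♭ major sixth has G as its 3rd, and D♯ minor ninth has E♯ as its 9th.
6 letter names make it a sixth; at 10 semitones (a half step wider than major) the quality is augmented.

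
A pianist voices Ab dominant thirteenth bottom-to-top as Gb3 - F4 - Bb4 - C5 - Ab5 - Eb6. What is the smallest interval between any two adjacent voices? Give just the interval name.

major second

Adjacent intervals: Gb3→F4 = major seventh; F4→Bb4 = perfect fourth; Bb4→C5 = major second; C5→Ab5 = minor sixth; Ab5→Eb6 = perfect fifth.
The smallest is Bb4 to C5, a major second (2 semitones).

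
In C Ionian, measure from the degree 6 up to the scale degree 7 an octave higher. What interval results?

major ninth

C major: C D E F G A B.
Degree 6 = A; 7th scale degree (up an octave) = B.
From A to B is 14 semitones, exactly the major ninth.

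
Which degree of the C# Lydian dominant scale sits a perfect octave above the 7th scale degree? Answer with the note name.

B

The scale is C# D# E# F## G# A# B.
The 7th scale degree is B; a perfect octave above that is B — scale degree 7.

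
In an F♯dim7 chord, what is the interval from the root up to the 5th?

diminished fifth

The chord tones of F♯dim7 (F♯ diminished seventh) are F♯, A, C, E♭.
That puts F♯ below C.
5 letter names make it a fifth; at 6 semitones (a half step narrower than perfect) the quality is diminished.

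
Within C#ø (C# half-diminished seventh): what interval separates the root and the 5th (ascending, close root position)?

diminished fifth

The chord tones of C#m7b5 are C#-E-G-B.
The root is C# and the 5th is G.
From C# to G: 6 semitones over a fifth = diminished.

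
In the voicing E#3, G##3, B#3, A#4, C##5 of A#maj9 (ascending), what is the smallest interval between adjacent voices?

Adjacent intervals: E#3→G##3 = major third; G##3→B#3 = minor third; B#3→A#4 = minor seventh; A#4→C##5 = major third.
The smallest is G##3 to B#3, a minor third (3 semitones).

m3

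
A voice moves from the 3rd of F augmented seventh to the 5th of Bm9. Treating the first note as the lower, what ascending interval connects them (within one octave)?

major sixth

F augmented seventh has A as its 3rd, and Bm9 has F♯ as its 5th.
A up to F♯ spans 6 letter names and 9 semitones — a major sixth.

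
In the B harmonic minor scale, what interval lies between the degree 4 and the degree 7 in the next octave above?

augmented 11th

The scale runs B C# D E F# G A#.
Degree 4 = E; scale degree 7 (up an octave) = A#.
E up to A# is 18 semitones, a half step wider than a perfect eleventh, so the interval is augmented.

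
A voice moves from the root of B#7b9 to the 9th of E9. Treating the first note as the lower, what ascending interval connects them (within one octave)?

diminished fifth

The root of B#7b9 is B#; the 9th of E9 is F#.
5 letter names make it a fifth; at 6 semitones (a half step narrower than perfect) the quality is diminished.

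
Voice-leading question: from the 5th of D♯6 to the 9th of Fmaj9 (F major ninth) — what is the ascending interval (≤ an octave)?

diminished seventh

The 5th of D♯6 is A♯; the 9th of Fmaj9 (F major ninth) is G.
A♯ up to G is 9 semitones, a whole step narrower than a major seventh, so the interval is diminished.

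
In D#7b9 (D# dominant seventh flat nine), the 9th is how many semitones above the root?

The chord tones of D#7b9 (D# dominant seventh flat nine) are D#-F##-A#-C#-E.
D# to E is a minor ninth: 13 semitones.

13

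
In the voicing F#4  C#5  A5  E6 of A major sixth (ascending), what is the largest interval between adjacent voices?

minor sixth

Adjacent intervals: F#4→C#5 = perfect fifth; C#5→A5 = minor sixth; A5→E6 = perfect fifth.
The largest is C#5 to A5, a minor sixth (8 semitones).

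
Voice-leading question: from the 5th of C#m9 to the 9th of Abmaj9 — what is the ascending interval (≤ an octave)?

diminished third

The 5th of C#m9 is G#; the 9th of Abmaj9 is Bb.
From G# to Bb: 2 semitones over a third = diminished.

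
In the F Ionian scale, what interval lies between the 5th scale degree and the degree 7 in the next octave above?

F major: F G A B♭ C D E.
5th scale degree = C; 7th degree (up an octave) = E.
C up to E spans 10 letter names and 16 semitones — a major tenth.

major tenth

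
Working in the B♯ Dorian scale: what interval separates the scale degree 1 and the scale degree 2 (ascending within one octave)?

M2

Spelling the B♯ Dorian scale: B♯ C𝄪 D♯ E♯ F𝄪 G𝄪 A♯.
So we need the interval from B♯ up to C𝄪.
B♯ up to C𝄪 spans 2 letter names and 2 semitones — a major second.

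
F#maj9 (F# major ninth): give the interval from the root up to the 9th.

Spelling the chord: F# A# C# E# G#.
So we need the interval from F# up to G#.
F# up to G# spans 9 letter names and 14 semitones — a major ninth.

major ninth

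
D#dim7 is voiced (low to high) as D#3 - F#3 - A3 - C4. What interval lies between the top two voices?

Those voices are A3 and C4.
A up to C is 3 semitones, a half step narrower than a major third, so the interval is minor.

m3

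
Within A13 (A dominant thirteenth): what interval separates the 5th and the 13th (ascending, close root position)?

A dominant thirteenth is spelled A, C#, E, G, B, F#.
So we need the interval from E up to F#.
From E to F# is 14 semitones, exactly the major ninth.

major ninth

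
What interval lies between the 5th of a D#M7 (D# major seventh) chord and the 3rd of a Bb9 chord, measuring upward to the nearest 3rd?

d4

D#M7 (D# major seventh) has A# as its 5th, and Bb9 has D as its 3rd.
From A# to D: 4 semitones over a fourth = diminished.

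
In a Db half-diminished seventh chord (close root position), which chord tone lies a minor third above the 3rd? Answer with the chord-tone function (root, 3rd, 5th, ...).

Db half-diminished seventh: Db–Fb–Abb–Cb.
The 3rd is Fb. A minor third above Fb is Abb.
Abb is the chord's 5th.

5th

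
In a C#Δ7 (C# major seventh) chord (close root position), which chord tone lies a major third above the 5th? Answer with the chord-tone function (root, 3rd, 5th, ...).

The chord tones of C#Δ7 are C#-E#-G#-B#.
The 5th is G#. A major third above G# is B#.
B# is the chord's 7th.

7th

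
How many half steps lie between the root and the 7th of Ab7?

10

The chord tones of Ab7 (Ab dominant seventh) are Ab–C–Eb–Gb.
Ab to Gb is a minor seventh: 10 semitones.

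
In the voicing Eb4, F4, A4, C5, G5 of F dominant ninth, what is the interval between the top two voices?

Those voices are C5 and G5.
Counting 5 letters and 7 half steps from C gives a perfect fifth.

perfect fifth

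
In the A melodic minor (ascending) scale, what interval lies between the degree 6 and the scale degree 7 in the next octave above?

major 9th

The scale runs A B C D E F# G#.
That puts F# below G#.
F# up to G# spans 9 letter names and 14 semitones — a major ninth.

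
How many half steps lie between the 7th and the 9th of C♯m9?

4

Spelling the chord: C♯ E G♯ B D♯.
B to D♯ is a major third: 4 semitones.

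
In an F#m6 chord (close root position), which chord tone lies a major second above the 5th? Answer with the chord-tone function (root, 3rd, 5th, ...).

F#min6: F# A C# D#.
The 5th is C#. A major second above C# is D#.
D# is the chord's 6th.

6th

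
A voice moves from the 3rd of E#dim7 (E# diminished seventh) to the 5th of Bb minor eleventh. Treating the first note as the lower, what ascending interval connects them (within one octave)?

The 3rd of E#dim7 (E# diminished seventh) is G#; the 5th of Bb minor eleventh is F.
G# up to F is 9 semitones, a whole step narrower than a major seventh, so the interval is diminished.

d7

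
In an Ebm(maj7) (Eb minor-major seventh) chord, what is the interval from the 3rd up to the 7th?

augmented fifth

The chord tones of EbmM7 are Eb–Gb–Bb–D.
3rd = Gb; 7th = D.
From Gb to D: 8 semitones over a fifth = augmented.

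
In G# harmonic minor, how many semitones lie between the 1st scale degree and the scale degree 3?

3

The scale is G# A# B C# D# E F##.
G# up to B is a minor third — 3 semitones.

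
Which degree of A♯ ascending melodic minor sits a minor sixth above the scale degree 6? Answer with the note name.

The scale is A♯ B♯ C♯ D♯ E♯ F𝄪 G𝄪.
The scale degree 6 is F𝄪; a minor sixth above that is D♯ — scale degree 4.

D#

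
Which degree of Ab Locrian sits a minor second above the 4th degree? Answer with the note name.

Ebb

The scale is Ab Bbb Cb Db Ebb Fb Gb.
The 4th degree is Db; a minor second above that is Ebb — scale degree 5.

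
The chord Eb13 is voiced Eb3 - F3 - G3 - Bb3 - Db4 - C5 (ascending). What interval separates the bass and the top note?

major thirteenth

The outer voices are Eb3 and C5.
Counting 13 letters and 21 half steps from Eb gives a major thirteenth.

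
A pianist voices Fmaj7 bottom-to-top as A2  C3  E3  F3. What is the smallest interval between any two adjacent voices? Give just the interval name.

Adjacent intervals: A2→C3 = minor third; C3→E3 = major third; E3→F3 = minor second.
The smallest is E3 to F3, a minor second (1 semitone).

m2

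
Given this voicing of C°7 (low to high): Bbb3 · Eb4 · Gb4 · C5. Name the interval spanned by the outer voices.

The outer voices are Bbb3 and C5.
9 letter names make it a ninth; at 15 semitones (a half step wider than major) the quality is augmented.

augmented ninth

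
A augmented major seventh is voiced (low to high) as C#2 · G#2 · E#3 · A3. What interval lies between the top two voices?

Those voices are E#3 and A3.
From E# to A: 4 semitones over a fourth = diminished.

diminished 4th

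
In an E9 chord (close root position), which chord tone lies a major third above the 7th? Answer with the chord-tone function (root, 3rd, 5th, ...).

9th

The chord tones of E9 (E dominant ninth) are E–G#–B–D–F#.
The 7th is D. A major third above D is F#.
F# is the chord's 9th.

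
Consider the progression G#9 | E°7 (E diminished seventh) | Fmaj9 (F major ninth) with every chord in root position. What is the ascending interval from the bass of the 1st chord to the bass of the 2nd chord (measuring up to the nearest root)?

minor sixth

The roots are G# and E.
G# up to E is 8 semitones, a half step narrower than a major sixth, so the interval is minor.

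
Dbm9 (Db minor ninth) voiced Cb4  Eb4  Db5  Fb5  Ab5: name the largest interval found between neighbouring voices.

Adjacent intervals: Cb4→Eb4 = major third; Eb4→Db5 = minor seventh; Db5→Fb5 = minor third; Fb5→Ab5 = major third.
The largest is Eb4 to Db5, a minor seventh (10 semitones).

m7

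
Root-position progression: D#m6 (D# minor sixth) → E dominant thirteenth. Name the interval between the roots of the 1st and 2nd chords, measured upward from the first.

minor second

The roots are D# and E.
2 letter names make it a second; at 1 semitone (a half step narrower than major) the quality is minor.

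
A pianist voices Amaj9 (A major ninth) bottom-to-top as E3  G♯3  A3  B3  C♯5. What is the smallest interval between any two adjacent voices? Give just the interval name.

Adjacent intervals: E3→G♯3 = major third; G♯3→A3 = minor second; A3→B3 = major second; B3→C♯5 = major ninth.
The smallest is G♯3 to A3, a minor second (1 semitone).

minor 2nd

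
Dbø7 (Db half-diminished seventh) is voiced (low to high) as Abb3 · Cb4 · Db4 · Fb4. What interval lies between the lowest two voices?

major 3rd

Those voices are Abb3 and Cb4.
Abb up to Cb spans 3 letter names and 4 semitones — a major third.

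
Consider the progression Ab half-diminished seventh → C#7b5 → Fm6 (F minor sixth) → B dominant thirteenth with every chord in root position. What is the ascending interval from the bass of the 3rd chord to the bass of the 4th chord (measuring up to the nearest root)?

A4

The roots are F and B.
From F to B: 6 semitones over a fourth = augmented.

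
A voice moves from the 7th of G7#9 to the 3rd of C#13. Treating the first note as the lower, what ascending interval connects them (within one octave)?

G7#9 has F as its 7th, and C#13 has E# as its 3rd.
From F to E#: 12 semitones over a seventh = augmented.

augmented seventh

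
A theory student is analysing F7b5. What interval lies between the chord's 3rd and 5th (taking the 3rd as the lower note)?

F7b5: F A Cb Eb.
That puts A below Cb.
3 letter names make it a third; at 2 semitones (a whole step narrower than major) the quality is diminished.

diminished 3rd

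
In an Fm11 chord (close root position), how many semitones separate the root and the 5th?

The chord tones of F minor eleventh are F-A♭-C-E♭-G-B♭.
F to C is a perfect fifth: 7 semitones.

7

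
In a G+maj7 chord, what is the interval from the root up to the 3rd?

The chord tones of Gmaj7#5 (G augmented major seventh) are G, B, D♯, F♯.
The root is G and the 3rd is B.
G up to B spans 3 letter names and 4 semitones — a major third.

M3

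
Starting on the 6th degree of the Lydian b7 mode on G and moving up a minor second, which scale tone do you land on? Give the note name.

The scale is G A B C# D E F.
The 6th degree is E; a minor second above that is F — scale degree 7.

F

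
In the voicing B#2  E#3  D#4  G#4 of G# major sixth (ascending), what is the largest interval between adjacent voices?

Adjacent intervals: B#2→E#3 = perfect fourth; E#3→D#4 = minor seventh; D#4→G#4 = perfect fourth.
The largest is E#3 to D#4, a minor seventh (10 semitones).

minor 7th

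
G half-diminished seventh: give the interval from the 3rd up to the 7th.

The chord tones of G half-diminished seventh are G, B♭, D♭, F.
The 3rd is B♭ and the 7th is F.
Counting 5 letters and 7 half steps from B♭ gives a perfect fifth.

perfect fifth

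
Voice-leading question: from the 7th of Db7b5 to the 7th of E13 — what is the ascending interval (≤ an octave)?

Db7b5 has Cb as its 7th, and E13 has D as its 7th.
From Cb to D: 3 semitones over a second = augmented.

augmented 2nd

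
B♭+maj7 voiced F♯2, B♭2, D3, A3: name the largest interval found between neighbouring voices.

perfect fifth

Adjacent intervals: F♯2→B♭2 = diminished fourth; B♭2→D3 = major third; D3→A3 = perfect fifth.
The largest is D3 to A3, a perfect fifth (7 semitones).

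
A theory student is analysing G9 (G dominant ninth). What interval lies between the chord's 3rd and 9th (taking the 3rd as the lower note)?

G dominant ninth is spelled G-B-D-F-A.
So we need the interval from B up to A.
From B to A: 10 semitones over a seventh = minor.

minor 7th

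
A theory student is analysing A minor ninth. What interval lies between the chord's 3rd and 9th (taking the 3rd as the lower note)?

major 7th

A minor ninth is spelled A, C, E, G, B.
So we need the interval from C up to B.
From C to B is 11 semitones, exactly the major seventh.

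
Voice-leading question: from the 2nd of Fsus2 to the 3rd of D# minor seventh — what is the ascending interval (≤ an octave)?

major seventh

Fsus2 has G as its 2nd, and D# minor seventh has F# as its 3rd.
Counting 7 letters and 11 half steps from G gives a major seventh.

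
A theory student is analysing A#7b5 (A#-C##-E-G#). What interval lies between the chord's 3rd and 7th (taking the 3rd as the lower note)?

3rd = C##; 7th = G#.
5 letter names make it a fifth; at 6 semitones (a half step narrower than perfect) the quality is diminished.
That tritone between 3rd and 7th is what gives the dominant seventh its pull toward resolution.

diminished fifth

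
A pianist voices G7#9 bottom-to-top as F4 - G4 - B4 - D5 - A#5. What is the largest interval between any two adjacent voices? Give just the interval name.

Adjacent intervals: F4→G4 = major second; G4→B4 = major third; B4→D5 = minor third; D5→A#5 = augmented fifth.
The largest is D5 to A#5, an augmented fifth (8 semitones).

augmented 5th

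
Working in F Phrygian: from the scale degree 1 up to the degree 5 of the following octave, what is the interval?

perfect 12th

Spelling F Phrygian: F G♭ A♭ B♭ C D♭ E♭.
The scale degree 1 is F and the scale degree 5 (up an octave) is C.
Counting 12 letters and 19 half steps from F gives a perfect twelfth.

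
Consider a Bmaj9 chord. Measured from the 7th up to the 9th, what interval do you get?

B major ninth is spelled B, D#, F#, A#, C#.
7th = A#; 9th = C#.
From A# to C#: 3 semitones over a third = minor.

m3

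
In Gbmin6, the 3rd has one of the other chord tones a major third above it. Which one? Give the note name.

Db

The chord tones of Gbmin6 are Gb Bbb Db Eb.
The 3rd is Bbb. A major third above Bbb is Db.
Db is the chord's 5th.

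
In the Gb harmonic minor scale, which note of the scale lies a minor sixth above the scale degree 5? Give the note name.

Bbb

The scale is Gb Ab Bbb Cb Db Ebb F.
The scale degree 5 is Db; a minor sixth above that is Bbb — scale degree 3.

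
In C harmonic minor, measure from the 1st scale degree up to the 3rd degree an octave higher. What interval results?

minor 10th

The scale runs C D Eb F G Ab B.
That puts C below Eb.
From C to Eb: 15 semitones over a tenth = minor.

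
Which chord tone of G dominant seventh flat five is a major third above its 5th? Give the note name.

F

Spelling the chord: G–B–Db–F.
The 5th is Db. A major third above Db is F.
F is the chord's 7th.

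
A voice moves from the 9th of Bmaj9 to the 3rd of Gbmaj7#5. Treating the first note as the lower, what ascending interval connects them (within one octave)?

d7

Bmaj9 has C# as its 9th, and Gbmaj7#5 has Bb as its 3rd.
7 letter names make it a seventh; at 9 semitones (a whole step narrower than major) the quality is diminished.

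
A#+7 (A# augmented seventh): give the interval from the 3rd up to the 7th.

diminished fifth

The chord tones of A#7#5 are A#, C##, E##, G#.
That puts C## below G#.
From C## to G#: 6 semitones over a fifth = diminished.
That tritone between 3rd and 7th is what gives the dominant seventh its pull toward resolution.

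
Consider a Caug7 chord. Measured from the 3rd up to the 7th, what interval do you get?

diminished fifth

C7#5: C E G# Bb.
So we need the interval from E up to Bb.
E up to Bb is 6 semitones, a half step narrower than a perfect fifth, so the interval is diminished.
That tritone between 3rd and 7th is what gives the dominant seventh its pull toward resolution.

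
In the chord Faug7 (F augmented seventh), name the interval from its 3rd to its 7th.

diminished fifth

The chord tones of F7#5 (F augmented seventh) are F, A, C#, Eb.
3rd = A; 7th = Eb.
A up to Eb is 6 semitones, a half step narrower than a perfect fifth, so the interval is diminished.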